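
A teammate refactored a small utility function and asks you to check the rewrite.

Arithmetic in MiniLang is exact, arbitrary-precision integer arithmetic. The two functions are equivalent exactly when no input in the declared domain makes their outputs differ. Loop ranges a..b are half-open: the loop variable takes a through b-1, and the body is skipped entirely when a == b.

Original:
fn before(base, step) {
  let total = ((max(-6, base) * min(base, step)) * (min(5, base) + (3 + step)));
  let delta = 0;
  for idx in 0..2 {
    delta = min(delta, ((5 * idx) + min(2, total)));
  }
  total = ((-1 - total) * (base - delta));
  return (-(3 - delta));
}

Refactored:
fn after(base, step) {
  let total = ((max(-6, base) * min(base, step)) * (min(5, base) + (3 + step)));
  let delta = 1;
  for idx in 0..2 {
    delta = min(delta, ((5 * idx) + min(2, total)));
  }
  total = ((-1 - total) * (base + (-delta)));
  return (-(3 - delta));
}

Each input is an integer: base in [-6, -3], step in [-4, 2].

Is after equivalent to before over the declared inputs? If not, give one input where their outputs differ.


Take base=-4, step=2.
before: total=16, then delta=0, then (idx=0), then delta=0, then (idx=1), then delta=0, then total=68, then returns -3
after: total=16, then delta=1, then (idx=0), then delta=1, then (idx=1), then delta=1, then total=85, then returns -2
-3 against -2: the behavior changed.
verdict: not equivalent; witness: base=-4, step=2


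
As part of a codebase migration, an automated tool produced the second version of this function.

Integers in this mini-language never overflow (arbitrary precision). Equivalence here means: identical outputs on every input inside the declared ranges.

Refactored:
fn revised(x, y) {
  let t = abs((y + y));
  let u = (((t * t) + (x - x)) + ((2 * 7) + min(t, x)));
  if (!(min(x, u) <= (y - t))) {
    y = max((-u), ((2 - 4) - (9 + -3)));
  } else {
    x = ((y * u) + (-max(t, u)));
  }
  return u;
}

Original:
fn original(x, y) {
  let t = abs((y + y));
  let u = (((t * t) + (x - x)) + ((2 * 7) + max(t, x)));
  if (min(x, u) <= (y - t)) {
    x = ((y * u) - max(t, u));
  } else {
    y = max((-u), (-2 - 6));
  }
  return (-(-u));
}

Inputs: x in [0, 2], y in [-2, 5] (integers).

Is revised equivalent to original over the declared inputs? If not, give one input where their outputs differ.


There is a counterexample at x=0, y=-2: 34 on one side, 30 on the other.
original: t=4, then u=34, then (min(x, u) <= (y - t)) is false, then y=-8, then returns 34
revised: t=4, then u=30, then (!(min(x, u) <= (y - t))) is true, then y=-8, then returns 30
verdict: not equivalent; witness: x=0, y=-2


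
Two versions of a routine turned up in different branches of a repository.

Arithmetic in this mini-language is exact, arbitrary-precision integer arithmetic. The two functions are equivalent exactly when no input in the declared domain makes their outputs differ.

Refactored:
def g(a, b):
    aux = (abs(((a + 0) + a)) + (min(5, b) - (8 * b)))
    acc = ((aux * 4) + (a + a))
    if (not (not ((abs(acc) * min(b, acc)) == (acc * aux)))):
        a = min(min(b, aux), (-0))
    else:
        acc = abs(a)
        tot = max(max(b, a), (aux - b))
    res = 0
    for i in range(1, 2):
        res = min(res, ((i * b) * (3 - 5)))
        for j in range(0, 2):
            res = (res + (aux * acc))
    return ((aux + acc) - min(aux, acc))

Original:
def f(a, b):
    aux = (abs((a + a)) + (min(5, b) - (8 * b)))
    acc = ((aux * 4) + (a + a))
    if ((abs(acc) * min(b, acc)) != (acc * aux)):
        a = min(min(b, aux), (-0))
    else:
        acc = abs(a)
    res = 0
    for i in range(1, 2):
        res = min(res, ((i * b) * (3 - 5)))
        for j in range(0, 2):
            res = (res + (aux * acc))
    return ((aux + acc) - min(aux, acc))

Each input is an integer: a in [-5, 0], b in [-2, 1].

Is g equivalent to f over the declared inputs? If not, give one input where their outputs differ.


Evaluate both at a=-5, b=-2.
f: aux := 24 | acc := 86 | ((abs(acc) * min(b, acc)) != (acc * aux)): true | a := -2 | res := 0 | iter i=1: | res := 0 | iter j=0: | res := 2064 | iter j=1: | res := 4128 | result 86
g: aux := 24 | acc := 86 | (not (not ((abs(acc) * min(b, acc)) == (acc * aux)))): false | acc := 5 | tot := 26 | res := 0 | iter i=1: | res := 0 | iter j=0: | res := 120 | iter j=1: | res := 240 | result 24
86 != 24, so the rewrite changes behavior.
verdict: not equivalent; witness: a=-5, b=-2


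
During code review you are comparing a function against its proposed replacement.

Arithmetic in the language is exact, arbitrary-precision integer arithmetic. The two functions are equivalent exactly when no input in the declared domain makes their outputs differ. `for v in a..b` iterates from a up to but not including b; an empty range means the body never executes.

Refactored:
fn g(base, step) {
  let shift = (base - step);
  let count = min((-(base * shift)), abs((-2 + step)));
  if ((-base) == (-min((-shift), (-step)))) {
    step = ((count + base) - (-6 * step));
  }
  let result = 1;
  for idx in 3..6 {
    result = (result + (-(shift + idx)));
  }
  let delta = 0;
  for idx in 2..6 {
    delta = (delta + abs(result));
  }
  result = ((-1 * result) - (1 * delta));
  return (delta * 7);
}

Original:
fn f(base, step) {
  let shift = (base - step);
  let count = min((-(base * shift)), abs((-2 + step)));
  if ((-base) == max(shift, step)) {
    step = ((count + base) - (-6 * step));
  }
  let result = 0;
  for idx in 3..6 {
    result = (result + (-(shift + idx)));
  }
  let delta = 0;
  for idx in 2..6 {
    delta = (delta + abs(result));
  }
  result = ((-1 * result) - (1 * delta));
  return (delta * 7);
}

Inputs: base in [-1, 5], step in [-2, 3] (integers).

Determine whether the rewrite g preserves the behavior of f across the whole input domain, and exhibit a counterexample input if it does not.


base=-1, step=-2 yields 420 from f but 392 from g.
verdict: not equivalent; witness: base=-1, step=-2


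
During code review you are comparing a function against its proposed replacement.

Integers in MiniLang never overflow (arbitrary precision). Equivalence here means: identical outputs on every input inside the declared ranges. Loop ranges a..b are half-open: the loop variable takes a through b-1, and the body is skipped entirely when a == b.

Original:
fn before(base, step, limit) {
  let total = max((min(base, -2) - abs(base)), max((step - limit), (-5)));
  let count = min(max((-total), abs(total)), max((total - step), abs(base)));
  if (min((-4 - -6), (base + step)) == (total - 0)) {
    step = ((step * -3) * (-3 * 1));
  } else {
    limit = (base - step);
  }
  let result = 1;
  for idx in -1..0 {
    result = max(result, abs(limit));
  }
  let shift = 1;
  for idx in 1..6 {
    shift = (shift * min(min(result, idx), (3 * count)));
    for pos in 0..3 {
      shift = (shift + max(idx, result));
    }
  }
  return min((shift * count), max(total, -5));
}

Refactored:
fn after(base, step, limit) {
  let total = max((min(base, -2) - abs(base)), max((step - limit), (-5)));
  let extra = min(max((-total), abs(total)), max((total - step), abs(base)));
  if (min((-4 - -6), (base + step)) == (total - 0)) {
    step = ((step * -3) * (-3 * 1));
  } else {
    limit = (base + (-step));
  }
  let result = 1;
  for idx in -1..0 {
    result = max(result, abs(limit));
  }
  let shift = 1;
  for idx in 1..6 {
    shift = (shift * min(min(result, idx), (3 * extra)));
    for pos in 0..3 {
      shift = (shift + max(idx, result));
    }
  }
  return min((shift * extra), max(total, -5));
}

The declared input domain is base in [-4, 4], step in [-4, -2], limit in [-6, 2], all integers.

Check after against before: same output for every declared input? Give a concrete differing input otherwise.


This is a faithful refactor — arithmetic usage differs, and local variable names differ, but the computed results match everywhere.
One worked example (base=-2, step=-4, limit=-4) — before: total = 0; count = 0; (min((-4 - -6), (base + step)) == (total - 0)) -> false; limit = 2; result = 1; [idx=-1]; result = 2; shift = 1; [idx=1]; shift = 0; [pos=0]; shift = 2; [pos=1]; shift = 4; [pos=2]; shift = 6; [idx=2]; shift = 0; [pos=0]; shift = 2; [pos=1]; shift = 4; [pos=2]; shift = 6; [idx=3]; shift = 0; [pos=0]; shift = 3; [pos=1]; shift = 6; [pos=2]; shift = 9; [idx=4]; shift = 0; [pos=0]; shift = 4; [pos=1]; shift = 8; [pos=2]; shift = 12; [idx=5]; shift = 0; [pos=0]; shift = 5; [pos=1]; shift = 10; [pos=2]; shift = 15; return 0; after: total = 0; extra = 0; (min((-4 - -6), (base + step)) == (total - 0)) -> false; limit = 2; result = 1; [idx=-1]; result = 2; shift = 1; [idx=1]; shift = 0; [pos=0]; shift = 2; [pos=1]; shift = 4; [pos=2]; shift = 6; [idx=2]; shift = 0; [pos=0]; shift = 2; [pos=1]; shift = 4; [pos=2]; shift = 6; [idx=3]; shift = 0; [pos=0]; shift = 3; [pos=1]; shift = 6; [pos=2]; shift = 9; [idx=4]; shift = 0; [pos=0]; shift = 4; [pos=1]; shift = 8; [pos=2]; shift = 12; [idx=5]; shift = 0; [pos=0]; shift = 5; [pos=1]; shift = 10; [pos=2]; shift = 15; return 0; agreement on 0.
Sweeping the whole domain (243 inputs) finds no disagreement.
verdict: equivalent


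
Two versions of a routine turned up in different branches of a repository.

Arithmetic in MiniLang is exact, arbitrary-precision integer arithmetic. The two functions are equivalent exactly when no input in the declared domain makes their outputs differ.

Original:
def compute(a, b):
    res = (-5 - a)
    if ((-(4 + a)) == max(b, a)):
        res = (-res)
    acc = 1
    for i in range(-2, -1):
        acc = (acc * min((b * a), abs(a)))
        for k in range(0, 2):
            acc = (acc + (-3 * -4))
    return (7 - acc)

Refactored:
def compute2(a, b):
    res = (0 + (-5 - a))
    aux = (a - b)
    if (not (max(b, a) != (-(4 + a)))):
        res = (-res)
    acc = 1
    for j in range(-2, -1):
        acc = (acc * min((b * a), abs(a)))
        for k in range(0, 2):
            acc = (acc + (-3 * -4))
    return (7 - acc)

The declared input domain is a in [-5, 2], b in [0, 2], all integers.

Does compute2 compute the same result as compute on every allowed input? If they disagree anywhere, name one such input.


Side by side, the visible changes include: boolean connective usage differs, comparison usage differs, local variable names differ, constant usage differs, arithmetic usage differs, statement counts differ.
One worked example (a=2, b=2) — compute: res = -7; ((-(4 + a)) == max(b, a)) -> false; acc = 1; [i=-2]; acc = 2; [k=0]; acc = 14; [k=1]; acc = 26; return -19; compute2: res = -7; aux = 0; (not (max(b, a) != (-(4 + a)))) -> false; acc = 1; [j=-2]; acc = 2; [k=0]; acc = 14; [k=1]; acc = 26; return -19; agreement on -19.
Sweeping the whole domain (24 inputs) finds no disagreement.
verdict: equivalent


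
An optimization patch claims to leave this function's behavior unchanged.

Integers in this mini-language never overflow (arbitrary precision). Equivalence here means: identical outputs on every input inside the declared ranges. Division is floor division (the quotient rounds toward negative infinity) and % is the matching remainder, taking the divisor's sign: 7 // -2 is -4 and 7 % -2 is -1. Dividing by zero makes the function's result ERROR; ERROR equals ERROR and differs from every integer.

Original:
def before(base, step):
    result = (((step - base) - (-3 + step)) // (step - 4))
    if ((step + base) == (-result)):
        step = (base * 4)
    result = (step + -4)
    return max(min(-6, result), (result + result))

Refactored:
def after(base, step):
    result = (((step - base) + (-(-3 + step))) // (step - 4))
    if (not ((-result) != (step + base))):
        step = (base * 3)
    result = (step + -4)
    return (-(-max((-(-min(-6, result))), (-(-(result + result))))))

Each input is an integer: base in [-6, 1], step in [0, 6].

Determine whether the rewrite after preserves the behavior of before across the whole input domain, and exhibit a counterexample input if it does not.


Run the pair on base=1, step=0.
before: result becomes -1; next ((step + base) == (-result)) evaluates to true; next step becomes 4; next result becomes 0; next final value 0
after: result becomes -1; next (not ((-result) != (step + base))) evaluates to true; next step becomes 3; next result becomes -1; next final value -2
0 against -2: the behavior changed.
verdict: not equivalent; witness: base=1, step=0


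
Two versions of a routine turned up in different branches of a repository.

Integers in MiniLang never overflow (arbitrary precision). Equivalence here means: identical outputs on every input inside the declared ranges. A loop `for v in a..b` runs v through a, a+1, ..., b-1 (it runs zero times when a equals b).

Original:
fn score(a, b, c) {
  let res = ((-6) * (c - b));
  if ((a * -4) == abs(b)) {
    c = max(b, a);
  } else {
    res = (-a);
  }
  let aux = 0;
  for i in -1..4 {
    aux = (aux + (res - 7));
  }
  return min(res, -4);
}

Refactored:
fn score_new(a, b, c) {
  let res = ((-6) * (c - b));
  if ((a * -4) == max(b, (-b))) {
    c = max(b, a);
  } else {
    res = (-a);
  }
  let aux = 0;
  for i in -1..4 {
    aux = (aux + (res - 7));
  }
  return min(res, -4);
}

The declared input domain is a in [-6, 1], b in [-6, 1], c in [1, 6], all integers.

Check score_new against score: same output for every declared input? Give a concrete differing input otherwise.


Comparing the listings, the differences include: min/max/abs usage differs.
As a probe, take a=1, b=-6, c=1: score runs res becomes -42; next ((a * -4) == abs(b)) evaluates to false; next res becomes -1; next aux becomes 0; next at i=-1:; next aux becomes -8; next at i=0:; next aux becomes -16; next at i=1:; next aux becomes -24; next at i=2:; next aux becomes -32; next at i=3:; next aux becomes -40; next final value -4; score_new runs res becomes -42; next ((a * -4) == max(b, (-b))) evaluates to false; next res becomes -1; next aux becomes 0; next at i=-1:; next aux becomes -8; next at i=0:; next aux becomes -16; next at i=1:; next aux becomes -24; next at i=2:; next aux becomes -32; next at i=3:; next aux becomes -40; next final value -4; both end at -4.
Every one of the 384 inputs gives matching results.
verdict: equivalent


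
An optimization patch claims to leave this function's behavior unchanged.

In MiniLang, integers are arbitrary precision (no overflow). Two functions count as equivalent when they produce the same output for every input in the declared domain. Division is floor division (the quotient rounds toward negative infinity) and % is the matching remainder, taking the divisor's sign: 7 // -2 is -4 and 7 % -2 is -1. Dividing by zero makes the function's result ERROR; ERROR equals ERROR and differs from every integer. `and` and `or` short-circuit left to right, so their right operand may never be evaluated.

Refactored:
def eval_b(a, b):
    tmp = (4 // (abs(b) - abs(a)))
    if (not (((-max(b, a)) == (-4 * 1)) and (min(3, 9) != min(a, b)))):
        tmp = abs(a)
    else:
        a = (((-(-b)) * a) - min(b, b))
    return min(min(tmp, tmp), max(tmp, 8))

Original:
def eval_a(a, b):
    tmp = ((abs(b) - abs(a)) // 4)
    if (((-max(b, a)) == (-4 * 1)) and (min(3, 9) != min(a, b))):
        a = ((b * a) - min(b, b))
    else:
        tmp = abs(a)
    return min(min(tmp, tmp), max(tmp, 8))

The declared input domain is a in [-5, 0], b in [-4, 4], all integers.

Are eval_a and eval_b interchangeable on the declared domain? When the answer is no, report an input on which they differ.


There is a counterexample at a=-5, b=4: -1 on one side, -4 on the other.
eval_a: tmp becomes -1; next (((-max(b, a)) == (-4 * 1)) and (min(3, 9) != min(a, b))) evaluates to true; next a becomes -24; next final value -1
eval_b: tmp becomes -4; next (not (((-max(b, a)) == (-4 * 1)) and (min(3, 9) != min(a, b)))) evaluates to false; next a becomes -24; next final value -4
verdict: not equivalent; witness: a=-5, b=4


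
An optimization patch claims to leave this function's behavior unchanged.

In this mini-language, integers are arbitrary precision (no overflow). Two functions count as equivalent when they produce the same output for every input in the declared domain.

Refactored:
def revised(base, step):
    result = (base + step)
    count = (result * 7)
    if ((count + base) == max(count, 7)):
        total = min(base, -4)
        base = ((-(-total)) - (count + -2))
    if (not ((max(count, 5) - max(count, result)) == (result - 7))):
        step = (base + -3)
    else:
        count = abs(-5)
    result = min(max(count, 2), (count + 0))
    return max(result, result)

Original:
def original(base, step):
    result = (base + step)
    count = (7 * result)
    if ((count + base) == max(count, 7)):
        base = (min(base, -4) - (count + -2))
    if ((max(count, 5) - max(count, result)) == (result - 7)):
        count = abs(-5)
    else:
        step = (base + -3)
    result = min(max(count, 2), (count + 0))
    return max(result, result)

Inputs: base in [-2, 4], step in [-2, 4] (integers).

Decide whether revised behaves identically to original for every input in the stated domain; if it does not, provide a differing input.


Side by side, the visible changes include: boolean connective usage differs, plus statement counts differ, plus local variable names differ.
As a probe, take base=-1, step=3: original runs result becomes 2; next count becomes 14; next ((count + base) == max(count, 7)) evaluates to false; next ((max(count, 5) - max(count, result)) == (result - 7)) evaluates to false; next step becomes -4; next result becomes 14; next final value 14; revised runs result becomes 2; next count becomes 14; next ((count + base) == max(count, 7)) evaluates to false; next (not ((max(count, 5) - max(count, result)) == (result - 7))) evaluates to true; next step becomes -4; next result becomes 14; next final value 14; both end at 14.
Across all 49 domain points the two functions coincide.
verdict: equivalent


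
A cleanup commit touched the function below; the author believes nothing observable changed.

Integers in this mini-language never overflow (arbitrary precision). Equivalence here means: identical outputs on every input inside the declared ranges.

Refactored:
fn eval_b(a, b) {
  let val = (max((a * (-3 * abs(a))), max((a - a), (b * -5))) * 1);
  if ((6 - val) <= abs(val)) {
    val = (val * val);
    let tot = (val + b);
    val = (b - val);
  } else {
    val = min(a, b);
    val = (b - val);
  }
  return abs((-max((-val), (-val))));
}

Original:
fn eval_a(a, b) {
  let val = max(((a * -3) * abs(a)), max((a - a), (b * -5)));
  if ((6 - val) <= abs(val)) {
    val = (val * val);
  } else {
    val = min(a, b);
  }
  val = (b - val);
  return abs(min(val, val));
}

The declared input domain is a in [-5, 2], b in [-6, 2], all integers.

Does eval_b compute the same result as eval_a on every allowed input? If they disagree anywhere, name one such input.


This is a faithful refactor — min/max/abs usage differs, plus constant usage differs, plus arithmetic usage differs, plus local variable names differ, plus statement counts differ, but the computed results match everywhere.
Spot check at a=2, b=-1 — eval_a: val becomes 5; next ((6 - val) <= abs(val)) evaluates to true; next val becomes 25; next val becomes -26; next final value 26. eval_b: val becomes 5; next ((6 - val) <= abs(val)) evaluates to true; next val becomes 25; next tot becomes 24; next val becomes -26; next final value 26. Both give 26.
Every one of the 72 inputs gives matching results.
verdict: equivalent


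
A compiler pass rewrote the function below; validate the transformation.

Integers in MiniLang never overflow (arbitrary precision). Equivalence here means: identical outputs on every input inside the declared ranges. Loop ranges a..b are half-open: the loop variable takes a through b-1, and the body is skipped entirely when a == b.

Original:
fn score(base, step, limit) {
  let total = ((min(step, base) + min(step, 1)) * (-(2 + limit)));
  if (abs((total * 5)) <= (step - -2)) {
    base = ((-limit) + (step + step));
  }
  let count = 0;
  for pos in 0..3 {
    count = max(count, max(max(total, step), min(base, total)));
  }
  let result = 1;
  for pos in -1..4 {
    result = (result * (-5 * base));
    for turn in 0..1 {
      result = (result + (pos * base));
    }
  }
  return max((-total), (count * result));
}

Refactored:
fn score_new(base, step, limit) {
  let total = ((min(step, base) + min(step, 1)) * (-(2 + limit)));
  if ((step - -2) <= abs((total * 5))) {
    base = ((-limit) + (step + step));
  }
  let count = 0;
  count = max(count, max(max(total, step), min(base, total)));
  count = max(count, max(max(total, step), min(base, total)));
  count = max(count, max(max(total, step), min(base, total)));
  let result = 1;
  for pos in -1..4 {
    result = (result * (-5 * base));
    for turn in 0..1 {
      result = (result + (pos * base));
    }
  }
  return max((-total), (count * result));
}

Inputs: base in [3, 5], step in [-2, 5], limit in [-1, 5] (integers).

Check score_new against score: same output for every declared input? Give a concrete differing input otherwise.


Try base=3, step=-2, limit=-1.
score: total := 4 | (abs((total * 5)) <= (step - -2)): false | count := 0 | iter pos=0: | count := 4 | iter pos=1: | count := 4 | iter pos=2: | count := 4 | result := 1 | iter pos=-1: | result := -15 | iter turn=0: | result := -18 | iter pos=0: | result := 270 | iter turn=0: | result := 270 | iter pos=1: | result := -4050 | iter turn=0: | result := -4047 | iter pos=2: | result := 60705 | iter turn=0: | result := 60711 | iter pos=3: | result := -910665 | iter turn=0: | result := -910656 | result -4
score_new: total := 4 | ((step - -2) <= abs((total * 5))): true | base := -3 | count := 0 | count := 4 | count := 4 | count := 4 | result := 1 | iter pos=-1: | result := 15 | iter turn=0: | result := 18 | iter pos=0: | result := 270 | iter turn=0: | result := 270 | iter pos=1: | result := 4050 | iter turn=0: | result := 4047 | iter pos=2: | result := 60705 | iter turn=0: | result := 60699 | iter pos=3: | result := 910485 | iter turn=0: | result := 910476 | result 3641904
-4 against 3641904: the behavior changed.
verdict: not equivalent; witness: base=3, step=-2, limit=-1


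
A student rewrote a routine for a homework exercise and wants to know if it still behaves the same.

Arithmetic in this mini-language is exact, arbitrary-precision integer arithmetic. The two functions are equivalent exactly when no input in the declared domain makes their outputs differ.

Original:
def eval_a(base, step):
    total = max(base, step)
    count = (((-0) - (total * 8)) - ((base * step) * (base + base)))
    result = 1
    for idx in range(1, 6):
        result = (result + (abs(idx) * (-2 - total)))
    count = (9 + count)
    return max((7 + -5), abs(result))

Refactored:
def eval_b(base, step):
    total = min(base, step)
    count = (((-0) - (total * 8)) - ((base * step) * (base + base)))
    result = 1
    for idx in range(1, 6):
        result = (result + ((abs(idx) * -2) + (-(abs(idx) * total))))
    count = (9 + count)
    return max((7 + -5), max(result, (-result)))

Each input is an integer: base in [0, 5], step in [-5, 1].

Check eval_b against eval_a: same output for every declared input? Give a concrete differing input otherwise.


Try base=0, step=-5.
eval_a: total := 0 | count := 0 | result := 1 | iter idx=1: | result := -1 | iter idx=2: | result := -5 | iter idx=3: | result := -11 | iter idx=4: | result := -19 | iter idx=5: | result := -29 | count := 9 | result 29
eval_b: total := -5 | count := 40 | result := 1 | iter idx=1: | result := 4 | iter idx=2: | result := 10 | iter idx=3: | result := 19 | iter idx=4: | result := 31 | iter idx=5: | result := 46 | count := 49 | result 46
29 against 46: the behavior changed.
verdict: not equivalent; witness: base=0, step=-5


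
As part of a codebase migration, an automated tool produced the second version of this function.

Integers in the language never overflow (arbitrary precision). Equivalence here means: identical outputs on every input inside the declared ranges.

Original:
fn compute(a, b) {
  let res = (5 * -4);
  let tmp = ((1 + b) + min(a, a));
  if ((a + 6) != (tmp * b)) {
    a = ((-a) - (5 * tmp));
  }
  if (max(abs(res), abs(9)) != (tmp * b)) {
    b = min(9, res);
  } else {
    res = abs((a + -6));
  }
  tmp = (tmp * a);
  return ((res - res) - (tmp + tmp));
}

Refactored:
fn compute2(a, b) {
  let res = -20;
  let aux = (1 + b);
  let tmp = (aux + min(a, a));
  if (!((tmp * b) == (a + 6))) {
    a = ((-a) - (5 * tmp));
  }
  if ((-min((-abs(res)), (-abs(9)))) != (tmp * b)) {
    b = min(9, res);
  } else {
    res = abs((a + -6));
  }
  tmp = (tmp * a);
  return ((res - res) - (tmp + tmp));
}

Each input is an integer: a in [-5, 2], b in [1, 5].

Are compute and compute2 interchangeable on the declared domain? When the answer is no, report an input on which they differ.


Differences: constant usage differs, boolean connective usage differs, arithmetic usage differs, comparison usage differs, statement counts differ, local variable names differ, min/max/abs usage differs — yet all 40 inputs agree.
verdict: equivalent


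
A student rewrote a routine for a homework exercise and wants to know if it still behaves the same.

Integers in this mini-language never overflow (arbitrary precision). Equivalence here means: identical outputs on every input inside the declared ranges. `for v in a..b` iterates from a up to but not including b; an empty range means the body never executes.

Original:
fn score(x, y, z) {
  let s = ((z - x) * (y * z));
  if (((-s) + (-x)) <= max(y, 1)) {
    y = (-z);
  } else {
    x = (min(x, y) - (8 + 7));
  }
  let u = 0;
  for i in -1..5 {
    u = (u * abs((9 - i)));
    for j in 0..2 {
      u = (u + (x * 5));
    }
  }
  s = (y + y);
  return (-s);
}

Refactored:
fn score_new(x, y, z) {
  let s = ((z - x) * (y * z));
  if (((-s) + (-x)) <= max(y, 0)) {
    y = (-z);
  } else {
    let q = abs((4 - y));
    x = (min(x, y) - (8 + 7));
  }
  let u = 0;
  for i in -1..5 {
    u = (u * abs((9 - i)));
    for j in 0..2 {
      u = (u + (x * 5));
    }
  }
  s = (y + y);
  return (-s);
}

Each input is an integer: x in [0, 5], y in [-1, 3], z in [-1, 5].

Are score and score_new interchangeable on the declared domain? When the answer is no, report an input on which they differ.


Not equivalent: x=0, y=-1, z=-1 separates them (-2 vs 2).
score: s := -1 | (((-s) + (-x)) <= max(y, 1)): true | y := 1 | u := 0 | iter i=-1: | u := 0 | iter j=0: | u := 0 | iter j=1: | u := 0 | iter i=0: | u := 0 | iter j=0: | u := 0 | iter j=1: | u := 0 | iter i=1: | u := 0 | iter j=0: | u := 0 | iter j=1: | u := 0 | iter i=2: | u := 0 | iter j=0: | u := 0 | iter j=1: | u := 0 | iter i=3: | u := 0 | iter j=0: | u := 0 | iter j=1: | u := 0 | iter i=4: | u := 0 | iter j=0: | u := 0 | iter j=1: | u := 0 | s := 2 | result -2
score_new: s := -1 | (((-s) + (-x)) <= max(y, 0)): false | q := 5 | x := -16 | u := 0 | iter i=-1: | u := 0 | iter j=0: | u := -80 | iter j=1: | u := -160 | iter i=0: | u := -1440 | iter j=0: | u := -1520 | iter j=1: | u := -1600 | iter i=1: | u := -12800 | iter j=0: | u := -12880 | iter j=1: | u := -12960 | iter i=2: | u := -90720 | iter j=0: | u := -90800 | iter j=1: | u := -90880 | iter i=3: | u := -545280 | iter j=0: | u := -545360 | iter j=1: | u := -545440 | iter i=4: | u := -2727200 | iter j=0: | u := -2727280 | iter j=1: | u := -2727360 | s := -2 | result 2
verdict: not equivalent; witness: x=0, y=-1, z=-1


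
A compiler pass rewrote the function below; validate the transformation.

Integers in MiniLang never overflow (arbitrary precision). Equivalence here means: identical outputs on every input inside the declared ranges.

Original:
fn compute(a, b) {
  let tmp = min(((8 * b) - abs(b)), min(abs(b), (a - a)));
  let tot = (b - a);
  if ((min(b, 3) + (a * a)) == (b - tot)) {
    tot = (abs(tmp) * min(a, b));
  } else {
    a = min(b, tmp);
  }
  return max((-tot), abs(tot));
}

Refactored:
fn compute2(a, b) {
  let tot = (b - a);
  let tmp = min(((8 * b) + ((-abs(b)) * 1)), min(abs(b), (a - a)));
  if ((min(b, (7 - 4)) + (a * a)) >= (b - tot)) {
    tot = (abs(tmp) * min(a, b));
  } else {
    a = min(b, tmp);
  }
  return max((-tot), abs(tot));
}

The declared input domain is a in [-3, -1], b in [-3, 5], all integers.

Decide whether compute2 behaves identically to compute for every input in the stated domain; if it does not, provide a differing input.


There is a counterexample at a=-3, b=-3: 0 on one side, 81 on the other.
compute: tmp = -27; tot = 0; ((min(b, 3) + (a * a)) == (b - tot)) -> false; a = -27; return 0
compute2: tot = 0; tmp = -27; ((min(b, (7 - 4)) + (a * a)) >= (b - tot)) -> true; tot = -81; return 81
verdict: not equivalent; witness: a=-3, b=-3


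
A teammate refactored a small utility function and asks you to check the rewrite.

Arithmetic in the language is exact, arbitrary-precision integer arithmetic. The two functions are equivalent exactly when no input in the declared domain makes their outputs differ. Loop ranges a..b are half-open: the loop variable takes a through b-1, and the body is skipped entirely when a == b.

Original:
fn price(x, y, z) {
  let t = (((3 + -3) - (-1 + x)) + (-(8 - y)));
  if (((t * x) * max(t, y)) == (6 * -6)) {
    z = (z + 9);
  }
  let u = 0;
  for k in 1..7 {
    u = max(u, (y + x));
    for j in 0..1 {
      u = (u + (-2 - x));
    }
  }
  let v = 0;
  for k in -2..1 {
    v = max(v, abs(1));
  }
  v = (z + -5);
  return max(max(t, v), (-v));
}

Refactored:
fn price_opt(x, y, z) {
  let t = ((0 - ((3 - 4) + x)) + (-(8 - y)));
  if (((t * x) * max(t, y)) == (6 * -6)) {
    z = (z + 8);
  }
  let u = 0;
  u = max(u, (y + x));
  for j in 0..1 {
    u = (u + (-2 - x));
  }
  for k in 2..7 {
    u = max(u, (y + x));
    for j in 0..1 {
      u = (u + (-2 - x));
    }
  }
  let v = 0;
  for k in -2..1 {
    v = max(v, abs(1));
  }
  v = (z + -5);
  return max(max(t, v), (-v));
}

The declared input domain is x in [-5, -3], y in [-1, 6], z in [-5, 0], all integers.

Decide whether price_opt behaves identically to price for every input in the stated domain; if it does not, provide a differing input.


Consider the input x=-3, y=6, z=-1.
price: t = 2; (((t * x) * max(t, y)) == (6 * -6)) -> true; z = 8; u = 0; [k=1]; u = 3; [j=0]; u = 4; [k=2]; u = 4; [j=0]; u = 5; [k=3]; u = 5; [j=0]; u = 6; [k=4]; u = 6; [j=0]; u = 7; [k=5]; u = 7; [j=0]; u = 8; [k=6]; u = 8; [j=0]; u = 9; v = 0; [k=-2]; v = 1; [k=-1]; v = 1; [k=0]; v = 1; v = 3; return 3
price_opt: t = 2; (((t * x) * max(t, y)) == (6 * -6)) -> true; z = 7; u = 0; u = 3; [j=0]; u = 4; [k=2]; u = 4; [j=0]; u = 5; [k=3]; u = 5; [j=0]; u = 6; [k=4]; u = 6; [j=0]; u = 7; [k=5]; u = 7; [j=0]; u = 8; [k=6]; u = 8; [j=0]; u = 9; v = 0; [k=-2]; v = 1; [k=-1]; v = 1; [k=0]; v = 1; v = 2; return 2
3 vs 2 — the two versions disagree here.
verdict: not equivalent; witness: x=-3, y=6, z=-1


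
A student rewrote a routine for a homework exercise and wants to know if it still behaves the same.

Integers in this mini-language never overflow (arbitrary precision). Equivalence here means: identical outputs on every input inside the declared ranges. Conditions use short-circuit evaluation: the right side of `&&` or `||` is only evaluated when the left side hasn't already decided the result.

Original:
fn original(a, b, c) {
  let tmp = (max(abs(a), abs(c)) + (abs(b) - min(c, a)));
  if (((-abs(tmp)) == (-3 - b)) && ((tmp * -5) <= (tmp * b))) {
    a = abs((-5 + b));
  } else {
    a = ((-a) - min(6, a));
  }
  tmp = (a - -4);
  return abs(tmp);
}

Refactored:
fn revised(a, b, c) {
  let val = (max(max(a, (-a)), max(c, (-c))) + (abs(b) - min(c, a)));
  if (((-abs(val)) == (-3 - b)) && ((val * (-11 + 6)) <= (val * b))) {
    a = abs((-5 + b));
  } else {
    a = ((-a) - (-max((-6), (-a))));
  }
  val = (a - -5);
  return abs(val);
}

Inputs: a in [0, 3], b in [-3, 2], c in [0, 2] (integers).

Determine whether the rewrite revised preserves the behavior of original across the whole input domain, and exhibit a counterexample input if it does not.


Consider the input a=0, b=-3, c=0.
original: tmp = 3; (((-abs(tmp)) == (-3 - b)) && ((tmp * -5) <= (tmp * b))) -> false; a = 0; tmp = 4; return 4
revised: val = 3; (((-abs(val)) == (-3 - b)) && ((val * (-11 + 6)) <= (val * b))) -> false; a = 0; val = 5; return 5
4 against 5: the behavior changed.
verdict: not equivalent; witness: a=0, b=-3, c=0


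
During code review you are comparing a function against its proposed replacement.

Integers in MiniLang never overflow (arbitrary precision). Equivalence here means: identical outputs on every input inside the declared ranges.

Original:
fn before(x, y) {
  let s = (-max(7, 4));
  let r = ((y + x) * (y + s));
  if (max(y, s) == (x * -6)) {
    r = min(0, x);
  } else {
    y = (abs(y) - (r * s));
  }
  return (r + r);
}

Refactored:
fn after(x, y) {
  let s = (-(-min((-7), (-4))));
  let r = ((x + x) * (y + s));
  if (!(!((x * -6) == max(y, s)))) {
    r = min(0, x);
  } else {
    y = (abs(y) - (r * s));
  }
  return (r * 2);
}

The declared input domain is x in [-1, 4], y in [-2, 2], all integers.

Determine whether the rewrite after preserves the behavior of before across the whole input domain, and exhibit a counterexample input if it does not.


The rewrite breaks on x=-1, y=-2, where the results are 54 and 36.
before: s becomes -7; next r becomes 27; next (max(y, s) == (x * -6)) evaluates to false; next y becomes 191; next final value 54
after: s becomes -7; next r becomes 18; next (!(!((x * -6) == max(y, s)))) evaluates to false; next y becomes 128; next final value 36
verdict: not equivalent; witness: x=-1, y=-2


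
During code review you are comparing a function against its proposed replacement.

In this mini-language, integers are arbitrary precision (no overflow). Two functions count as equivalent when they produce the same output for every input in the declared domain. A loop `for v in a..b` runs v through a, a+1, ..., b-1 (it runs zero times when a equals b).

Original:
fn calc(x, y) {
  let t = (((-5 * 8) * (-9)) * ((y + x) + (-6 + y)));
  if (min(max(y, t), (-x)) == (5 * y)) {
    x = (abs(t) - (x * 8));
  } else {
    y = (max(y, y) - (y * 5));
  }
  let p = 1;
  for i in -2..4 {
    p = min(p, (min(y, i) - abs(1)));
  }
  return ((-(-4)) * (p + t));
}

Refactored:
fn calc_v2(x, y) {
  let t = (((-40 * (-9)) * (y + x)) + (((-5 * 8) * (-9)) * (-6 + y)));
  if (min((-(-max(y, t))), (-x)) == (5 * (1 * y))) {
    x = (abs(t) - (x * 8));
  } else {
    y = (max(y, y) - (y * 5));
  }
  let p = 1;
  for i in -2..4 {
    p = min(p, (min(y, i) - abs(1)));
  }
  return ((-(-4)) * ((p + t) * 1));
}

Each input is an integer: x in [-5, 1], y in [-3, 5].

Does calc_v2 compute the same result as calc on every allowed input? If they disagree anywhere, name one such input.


Although arithmetic usage differs, plus constant usage differs, 63/63 inputs agree.
verdict: equivalent


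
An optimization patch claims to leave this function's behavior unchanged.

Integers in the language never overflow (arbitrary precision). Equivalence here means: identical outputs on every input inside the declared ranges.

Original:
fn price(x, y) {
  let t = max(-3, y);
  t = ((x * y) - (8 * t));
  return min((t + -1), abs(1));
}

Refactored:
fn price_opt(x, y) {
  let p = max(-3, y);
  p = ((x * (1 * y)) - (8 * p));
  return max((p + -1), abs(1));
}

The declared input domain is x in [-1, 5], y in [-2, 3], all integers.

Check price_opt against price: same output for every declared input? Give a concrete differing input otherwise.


Try x=-1, y=-2.
price: t=-2, then t=18, then returns 1
price_opt: p=-2, then p=18, then returns 17
1 and 17 differ, so these are not the same function on this domain.
verdict: not equivalent; witness: x=-1, y=-2


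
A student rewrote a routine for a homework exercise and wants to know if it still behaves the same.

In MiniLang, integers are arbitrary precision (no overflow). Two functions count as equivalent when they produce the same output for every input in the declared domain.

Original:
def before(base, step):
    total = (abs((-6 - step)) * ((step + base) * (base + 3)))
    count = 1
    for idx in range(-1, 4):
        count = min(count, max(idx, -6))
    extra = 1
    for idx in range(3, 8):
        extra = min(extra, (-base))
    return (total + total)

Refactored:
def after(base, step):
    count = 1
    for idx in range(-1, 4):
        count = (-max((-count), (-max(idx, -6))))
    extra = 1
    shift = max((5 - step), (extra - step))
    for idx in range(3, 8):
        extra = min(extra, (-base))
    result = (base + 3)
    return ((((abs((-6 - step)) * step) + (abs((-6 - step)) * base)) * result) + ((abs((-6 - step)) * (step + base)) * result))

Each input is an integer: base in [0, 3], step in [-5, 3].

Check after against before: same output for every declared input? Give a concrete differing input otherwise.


Comparing the listings, the differences include: arithmetic usage differs, statement counts differ, min/max/abs usage differs, local variable names differ, constant usage differs.
One worked example (base=3, step=-1) — before: total becomes 60; next count becomes 1; next at idx=-1:; next count becomes -1; next at idx=0:; next count becomes -1; next at idx=1:; next count becomes -1; next at idx=2:; next count becomes -1; next at idx=3:; next count becomes -1; next extra becomes 1; next at idx=3:; next extra becomes -3; next at idx=4:; next extra becomes -3; next at idx=5:; next extra becomes -3; next at idx=6:; next extra becomes -3; next at idx=7:; next extra becomes -3; next final value 120; after: count becomes 1; next at idx=-1:; next count becomes -1; next at idx=0:; next count becomes -1; next at idx=1:; next count becomes -1; next at idx=2:; next count becomes -1; next at idx=3:; next count becomes -1; next extra becomes 1; next shift becomes 6; next at idx=3:; next extra becomes -3; next at idx=4:; next extra becomes -3; next at idx=5:; next extra becomes -3; next at idx=6:; next extra becomes -3; next at idx=7:; next extra becomes -3; next result becomes 6; next final value 120; agreement on 120.
Across all 36 domain points the two functions coincide.
verdict: equivalent


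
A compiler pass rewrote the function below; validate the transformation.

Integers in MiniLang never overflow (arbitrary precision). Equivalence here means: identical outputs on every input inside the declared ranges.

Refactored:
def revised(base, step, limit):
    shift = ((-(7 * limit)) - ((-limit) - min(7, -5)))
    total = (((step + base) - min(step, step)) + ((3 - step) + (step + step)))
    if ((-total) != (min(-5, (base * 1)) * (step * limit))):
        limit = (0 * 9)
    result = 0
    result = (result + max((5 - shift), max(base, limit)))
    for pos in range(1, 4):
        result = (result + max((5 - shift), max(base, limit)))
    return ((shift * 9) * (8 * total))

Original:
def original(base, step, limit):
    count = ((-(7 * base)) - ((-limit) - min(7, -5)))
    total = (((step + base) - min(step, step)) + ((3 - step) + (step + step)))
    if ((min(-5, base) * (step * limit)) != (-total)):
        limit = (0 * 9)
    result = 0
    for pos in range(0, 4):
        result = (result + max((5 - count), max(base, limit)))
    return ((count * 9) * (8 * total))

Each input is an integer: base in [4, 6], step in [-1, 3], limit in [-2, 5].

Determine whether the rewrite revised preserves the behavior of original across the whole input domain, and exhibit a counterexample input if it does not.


Run the pair on base=4, step=-1, limit=-2.
original: count = -35; total = 6; ((min(-5, base) * (step * limit)) != (-total)) -> true; limit = 0; result = 0; [pos=0]; result = 40; [pos=1]; result = 80; [pos=2]; result = 120; [pos=3]; result = 160; return -15120
revised: shift = 7; total = 6; ((-total) != (min(-5, (base * 1)) * (step * limit))) -> true; limit = 0; result = 0; result = 4; [pos=1]; result = 8; [pos=2]; result = 12; [pos=3]; result = 16; return 3024
-15120 vs 3024 — the two versions disagree here.
verdict: not equivalent; witness: base=4, step=-1, limit=-2


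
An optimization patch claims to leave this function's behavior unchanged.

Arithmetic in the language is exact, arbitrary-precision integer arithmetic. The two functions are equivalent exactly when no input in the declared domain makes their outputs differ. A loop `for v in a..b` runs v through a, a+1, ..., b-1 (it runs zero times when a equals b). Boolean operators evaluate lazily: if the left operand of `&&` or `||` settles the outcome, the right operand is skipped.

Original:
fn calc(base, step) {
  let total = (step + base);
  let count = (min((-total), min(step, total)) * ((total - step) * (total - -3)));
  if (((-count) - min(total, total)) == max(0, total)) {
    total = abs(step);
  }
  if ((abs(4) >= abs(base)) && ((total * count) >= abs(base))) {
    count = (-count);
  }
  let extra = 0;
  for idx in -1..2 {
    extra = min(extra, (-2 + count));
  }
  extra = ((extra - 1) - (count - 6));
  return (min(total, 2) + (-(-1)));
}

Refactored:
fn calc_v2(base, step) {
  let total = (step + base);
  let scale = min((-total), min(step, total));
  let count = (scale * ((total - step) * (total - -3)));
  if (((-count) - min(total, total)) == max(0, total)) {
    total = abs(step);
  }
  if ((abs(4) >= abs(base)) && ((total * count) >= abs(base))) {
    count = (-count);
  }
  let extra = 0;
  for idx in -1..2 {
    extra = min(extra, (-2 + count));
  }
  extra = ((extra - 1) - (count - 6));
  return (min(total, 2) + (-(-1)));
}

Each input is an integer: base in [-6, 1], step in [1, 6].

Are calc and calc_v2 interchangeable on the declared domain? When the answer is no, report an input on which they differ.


The two are interchangeable: statement counts differ, and local variable names differ, and every declared input agrees.
One worked example (base=-3, step=2) — calc: total becomes -1; next count becomes 6; next (((-count) - min(total, total)) == max(0, total)) evaluates to false; next ((abs(4) >= abs(base)) && ((total * count) >= abs(base))) evaluates to false; next extra becomes 0; next at idx=-1:; next extra becomes 0; next at idx=0:; next extra becomes 0; next at idx=1:; next extra becomes 0; next extra becomes -1; next final value 0; calc_v2: total becomes -1; next scale becomes -1; next count becomes 6; next (((-count) - min(total, total)) == max(0, total)) evaluates to false; next ((abs(4) >= abs(base)) && ((total * count) >= abs(base))) evaluates to false; next extra becomes 0; next at idx=-1:; next extra becomes 0; next at idx=0:; next extra becomes 0; next at idx=1:; next extra becomes 0; next extra becomes -1; next final value 0; agreement on 0.
An exhaustive pass over the 48 declared inputs shows identical outputs.
verdict: equivalent
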